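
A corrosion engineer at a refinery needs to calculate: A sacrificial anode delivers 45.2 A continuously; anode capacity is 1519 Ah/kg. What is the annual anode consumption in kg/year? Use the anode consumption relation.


Annual consumption = current * hours per year / capacity
Rate = 45.2 * 8760 / 1519 = 260.7 kg/year

260.7 kg/year


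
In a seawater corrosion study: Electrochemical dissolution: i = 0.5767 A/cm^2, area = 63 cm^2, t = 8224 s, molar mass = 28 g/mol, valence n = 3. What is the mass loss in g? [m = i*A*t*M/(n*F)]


Apply Faraday's law: m = i*A*t*M / (n*F)
Total charge passed Q = i*A*t = 0.5767*63*8224 = 298795.1904 C
m = Q*M/(n*F) = 298795.1904*28/(3*96485) = 28.9035 g

28.9035 g


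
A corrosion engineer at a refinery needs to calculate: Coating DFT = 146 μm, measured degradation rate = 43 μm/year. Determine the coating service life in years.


Service life = thickness / degradation rate
Life = 146 / 43 = 3.4 years

3.4 years


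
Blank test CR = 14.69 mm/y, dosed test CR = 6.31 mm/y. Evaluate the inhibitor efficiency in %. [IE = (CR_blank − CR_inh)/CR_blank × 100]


Apply the inhibitor-efficiency definition: IE = (CR_blank − CR_inh)/CR_blank × 100
IE = (14.69 − 6.31) / 14.69 × 100
IE = 8.38 / 14.69 × 100 = 57.0 %

57.0 %


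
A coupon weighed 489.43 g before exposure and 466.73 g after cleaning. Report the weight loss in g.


Weight loss = initial − final
WL = 489.43 − 466.73 = 22.7 g

22.7 g


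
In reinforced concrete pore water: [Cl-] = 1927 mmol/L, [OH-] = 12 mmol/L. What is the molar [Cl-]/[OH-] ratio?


Threshold parameter = [Cl-] / [OH-] (molar basis; both in mmol/L, so units cancel)
Ratio = 1927 / 12 = 160.58

160.58


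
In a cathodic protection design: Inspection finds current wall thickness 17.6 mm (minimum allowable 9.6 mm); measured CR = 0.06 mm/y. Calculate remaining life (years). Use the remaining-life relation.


Apply the remaining-life relation: RL = (t_current − t_min) / CR
RL = (17.6 − 9.6) / 0.06 = 8.0 / 0.06 = 133.3 years

133.3 years


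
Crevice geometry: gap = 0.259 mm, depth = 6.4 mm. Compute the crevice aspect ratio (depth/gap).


Aspect ratio = depth / gap
Ratio = 6.4 / 0.259 = 24.7

24.7


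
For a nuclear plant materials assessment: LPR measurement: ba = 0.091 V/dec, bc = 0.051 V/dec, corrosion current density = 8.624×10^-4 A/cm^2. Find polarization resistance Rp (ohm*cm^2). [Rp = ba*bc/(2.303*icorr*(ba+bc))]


Apply the Stern-Geary equation: Rp = ba*bc / (2.303*icorr*(ba+bc))
ba*bc = 0.091*0.051 = 0.004641
ba+bc = 0.142; 2.303*icorr*(ba+bc) = 2.303*8.624×10^-4*0.142 = 2.8202722×10^-4
Rp = 0.004641 / 2.8202722×10^-4 = 16.46 ohm*cm^2

16.46 ohm*cm^2


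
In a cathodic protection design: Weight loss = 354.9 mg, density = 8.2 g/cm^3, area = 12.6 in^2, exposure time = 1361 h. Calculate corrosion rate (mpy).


Apply the mpy weight-loss relation: CR = 534 * W / (D * A * T)
Numerator: 534 * 354.9 = 189516.6
Denominator: 8.2 * 12.6 * 1361 = 140618.52
CR = 189516.6 / 140618.52 = 1.3477 mpy

1.3477 mpy


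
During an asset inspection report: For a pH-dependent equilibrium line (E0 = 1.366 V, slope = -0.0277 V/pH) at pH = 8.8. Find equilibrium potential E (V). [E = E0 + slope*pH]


Apply the Pourbaix line equation: E = E0 + slope*pH
E = 1.366 + (-0.0277)*8.8 = 1.366 + (-0.24376) = 1.12224 V
Rounded to 3 decimal places: E = 1.122 V

1.122 V


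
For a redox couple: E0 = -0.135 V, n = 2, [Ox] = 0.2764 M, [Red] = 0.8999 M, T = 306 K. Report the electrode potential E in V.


Apply the Nernst equation: E = E0 + (RT/nF)*ln([Ox]/[Red])
Step 1: RT/nF = 8.314*306/(2*96485) = 0.01318383 V
Step 2: [Ox]/[Red] = 0.2764/0.8999 = 0.307145
Step 3: ln(0.307145) = -1.180435
Step 4: correction = 0.01318383 * -1.180435 = -0.016 V
E = -0.135 + -0.016 = -0.151 V

-0.151 V


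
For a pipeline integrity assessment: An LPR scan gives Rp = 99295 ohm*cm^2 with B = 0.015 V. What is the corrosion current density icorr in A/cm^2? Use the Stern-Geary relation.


Apply the Stern-Geary relation: icorr = B / Rp
icorr = 0.015 / 99295 = 1.511×10^-7 A/cm^2

1.511×10^-7 A/cm^2


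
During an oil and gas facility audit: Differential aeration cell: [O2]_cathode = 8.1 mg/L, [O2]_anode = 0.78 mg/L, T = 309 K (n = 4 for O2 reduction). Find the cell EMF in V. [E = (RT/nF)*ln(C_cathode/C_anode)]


Apply the Nernst concentration-cell relation: E = (RT/nF)*ln(C_cathode/C_anode)
RT/nF = 8.314*309/(4*96485) = 0.00665654 V
ln(8.1/0.78) = 2.34033
E = 0.00665654 * 2.34033 = 0.01558 V

0.01558 V


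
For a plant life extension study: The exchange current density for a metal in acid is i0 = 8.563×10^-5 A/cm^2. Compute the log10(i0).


i0 = 8.563×10^-5 A/cm^2
log10(i0) = -4.067

-4.067


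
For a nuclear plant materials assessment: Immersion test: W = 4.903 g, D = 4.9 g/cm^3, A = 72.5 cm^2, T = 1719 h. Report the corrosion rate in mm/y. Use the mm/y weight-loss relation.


Apply the mm/y weight-loss relation: CR = 87600 * W / (D * A * T)
Numerator: 87600 * 4.903 = 429502.8
Denominator: 4.9 * 72.5 * 1719 = 610674.75
CR = 429502.8 / 610674.75 = 0.70332 mm/y

0.70332 mm/y


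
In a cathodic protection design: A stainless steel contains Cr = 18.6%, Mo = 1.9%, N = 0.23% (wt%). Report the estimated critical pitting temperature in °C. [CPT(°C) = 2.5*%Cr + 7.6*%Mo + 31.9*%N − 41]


Apply the ASTM G48 empirical CPT estimate: CPT(°C) = 2.5*%Cr + 7.6*%Mo + 31.9*%N − 41
2.5*18.6 = 46.5; 7.6*1.9 = 14.44; 31.9*0.23 = 7.337
CPT = 46.5 + 14.44 + 7.337 − 41 = 27.277 °C
Rounded to 0.1 °C: CPT ≈ 27.3 °C

27.3 °C


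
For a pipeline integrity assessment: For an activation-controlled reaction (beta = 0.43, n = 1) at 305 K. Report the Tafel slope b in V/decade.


Apply the Tafel slope relation: b = 2.303*R*T/(beta*n*F)
Numerator: 2.303 * 8.314 * 305 = 5839.88
Denominator: 0.43 * 1 * 96485 = 41488.55
b = 5839.88 / 41488.55 = 0.1408 V/decade

0.1408 V/decade


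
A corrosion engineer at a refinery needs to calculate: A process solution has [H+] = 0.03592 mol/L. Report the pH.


pH = −log10[H+]
pH = −log10(0.03592) = 1.44

1.44


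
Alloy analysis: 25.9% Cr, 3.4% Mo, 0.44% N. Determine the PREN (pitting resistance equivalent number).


Apply the PREN formula: PREN = Cr + 3.3*Mo + 16*N
PREN = 25.9 + 3.3*3.4 + 16*0.44
PREN = 25.9 + 11.22 + 7.04 = 44.16

44.16


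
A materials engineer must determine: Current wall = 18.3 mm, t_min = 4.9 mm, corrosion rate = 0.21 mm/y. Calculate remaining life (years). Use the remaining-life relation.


Apply the remaining-life relation: RL = (t_current − t_min) / CR
RL = (18.3 − 4.9) / 0.21 = 13.4 / 0.21 = 63.8 years

63.8 years


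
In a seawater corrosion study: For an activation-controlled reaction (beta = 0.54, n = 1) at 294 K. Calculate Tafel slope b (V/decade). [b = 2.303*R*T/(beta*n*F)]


Apply the Tafel slope relation: b = 2.303*R*T/(beta*n*F)
Numerator: 2.303 * 8.314 * 294 = 5629.26
Denominator: 0.54 * 1 * 96485 = 52101.9
b = 5629.26 / 52101.9 = 0.108 V/decade

0.108 V/decade


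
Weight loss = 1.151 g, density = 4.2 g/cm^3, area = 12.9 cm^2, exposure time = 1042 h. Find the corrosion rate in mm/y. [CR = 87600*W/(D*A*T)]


Apply the mm/y weight-loss relation: CR = 87600 * W / (D * A * T)
Numerator: 87600 * 1.151 = 100827.6
Denominator: 4.2 * 12.9 * 1042 = 56455.56
CR = 100827.6 / 56455.56 = 1.78596 mm/y

1.78596 mm/y


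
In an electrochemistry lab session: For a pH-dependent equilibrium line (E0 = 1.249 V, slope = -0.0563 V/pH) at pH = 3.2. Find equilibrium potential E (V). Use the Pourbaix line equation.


Apply the Pourbaix line equation: E = E0 + slope*pH
E = 1.249 + (-0.0563)*3.2 = 1.249 + (-0.18016) = 1.06884 V
Rounded to 4 decimal places: E = 1.0688 V

1.0688 V


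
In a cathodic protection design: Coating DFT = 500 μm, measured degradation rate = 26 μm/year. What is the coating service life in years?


Service life = thickness / degradation rate
Life = 500 / 26 = 19.2 years

19.2 years


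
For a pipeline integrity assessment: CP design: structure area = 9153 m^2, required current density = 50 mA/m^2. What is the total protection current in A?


I = area * current density, then convert mA → A (÷1000)
I = 9153 * 50 / 1000 = 457.65 A

457.65 A


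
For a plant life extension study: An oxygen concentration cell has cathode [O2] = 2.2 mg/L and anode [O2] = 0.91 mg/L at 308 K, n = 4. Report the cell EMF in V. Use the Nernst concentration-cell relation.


Apply the Nernst concentration-cell relation: E = (RT/nF)*ln(C_cathode/C_anode)
RT/nF = 8.314*308/(4*96485) = 0.006635 V
ln(2.2/0.91) = 0.88277
E = 0.006635 * 0.88277 = 0.00586 V

0.00586 V


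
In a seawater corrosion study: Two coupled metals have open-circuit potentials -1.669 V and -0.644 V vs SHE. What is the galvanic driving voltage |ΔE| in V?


Driving voltage is the absolute potential difference.
|ΔE| = |-1.669 − (-0.644)| = 1.025 V

1.025 V


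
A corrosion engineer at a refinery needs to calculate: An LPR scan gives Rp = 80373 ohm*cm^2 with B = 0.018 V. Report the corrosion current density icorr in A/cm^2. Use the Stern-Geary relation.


Apply the Stern-Geary relation: icorr = B / Rp
icorr = 0.018 / 80373 = 2.24×10^-7 A/cm^2

2.24×10^-7 A/cm^2


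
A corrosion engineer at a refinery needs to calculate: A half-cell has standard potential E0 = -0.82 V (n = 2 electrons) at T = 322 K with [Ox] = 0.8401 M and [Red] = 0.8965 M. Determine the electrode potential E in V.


Apply the Nernst equation: E = E0 + (RT/nF)*ln([Ox]/[Red])
Step 1: RT/nF = 8.314*322/(2*96485) = 0.01387318 V
Step 2: [Ox]/[Red] = 0.8401/0.8965 = 0.937089
Step 3: ln(0.937089) = -0.064977
Step 4: correction = 0.01387318 * -0.064977 = -0.001 V
E = -0.82 + -0.001 = -0.821 V

-0.821 V


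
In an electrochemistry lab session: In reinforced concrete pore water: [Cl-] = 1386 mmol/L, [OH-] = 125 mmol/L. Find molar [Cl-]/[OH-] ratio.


Threshold parameter = [Cl-] / [OH-] (molar basis; both in mmol/L, so units cancel)
Ratio = 1386 / 125 = 11.09

11.09


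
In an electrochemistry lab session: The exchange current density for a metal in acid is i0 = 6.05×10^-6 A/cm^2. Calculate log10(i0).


i0 = 6.05×10^-6 A/cm^2
log10(i0) = -5.218

-5.218


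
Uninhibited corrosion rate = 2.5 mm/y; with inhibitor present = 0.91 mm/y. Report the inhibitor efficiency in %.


Apply the inhibitor-efficiency definition: IE = (CR_blank − CR_inh)/CR_blank × 100
IE = (2.5 − 0.91) / 2.5 × 100
IE = 1.59 / 2.5 × 100 = 63.6 %

63.6 %


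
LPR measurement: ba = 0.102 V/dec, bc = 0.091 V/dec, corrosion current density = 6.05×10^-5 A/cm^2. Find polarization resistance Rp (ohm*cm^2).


Apply the Stern-Geary equation: Rp = ba*bc / (2.303*icorr*(ba+bc))
ba*bc = 0.102*0.091 = 0.009282
ba+bc = 0.193; 2.303*icorr*(ba+bc) = 2.303*6.05×10^-5*0.193 = 2.6890979×10^-5
Rp = 0.009282 / 2.6890979×10^-5 = 345.17 ohm*cm^2

345.17 ohm*cm^2


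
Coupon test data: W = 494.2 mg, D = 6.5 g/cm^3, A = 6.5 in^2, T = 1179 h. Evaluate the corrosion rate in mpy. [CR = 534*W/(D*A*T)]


Apply the mpy weight-loss relation: CR = 534 * W / (D * A * T)
Numerator: 534 * 494.2 = 263902.8
Denominator: 6.5 * 6.5 * 1179 = 49812.75
CR = 263902.8 / 49812.75 = 5.2979 mpy

5.2979 mpy


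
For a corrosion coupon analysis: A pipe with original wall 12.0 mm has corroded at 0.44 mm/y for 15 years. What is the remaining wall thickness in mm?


Remaining wall = original − CR × time
t = 12.0 − 0.44*15 = 12.0 − 6.6 = 5.4 mm

5.4 mm


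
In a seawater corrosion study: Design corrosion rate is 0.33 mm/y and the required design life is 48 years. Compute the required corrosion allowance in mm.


Corrosion allowance = CR × design life
CA = 0.33 * 48 = 15.84 mm

15.84 mm


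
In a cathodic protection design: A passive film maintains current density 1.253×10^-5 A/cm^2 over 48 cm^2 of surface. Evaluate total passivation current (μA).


I = i_pass * A, then convert A → μA (×10^6)
I = 1.253×10^-5 * 48 * 10^6 = 601.44 μA

601.44 μA


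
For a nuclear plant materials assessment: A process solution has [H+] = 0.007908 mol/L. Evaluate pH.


pH = −log10[H+]
pH = −log10(0.007908) = 2.1

2.1


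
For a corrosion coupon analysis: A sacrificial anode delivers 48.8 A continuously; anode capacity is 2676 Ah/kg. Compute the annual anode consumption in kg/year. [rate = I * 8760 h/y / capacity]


Annual consumption = current * hours per year / capacity
Rate = 48.8 * 8760 / 2676 = 159.7 kg/year

159.7 kg/year


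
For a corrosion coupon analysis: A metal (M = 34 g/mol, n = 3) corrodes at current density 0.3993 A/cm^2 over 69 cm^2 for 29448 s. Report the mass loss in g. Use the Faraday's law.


Apply Faraday's law: m = i*A*t*M / (n*F)
Total charge passed Q = i*A*t = 0.3993*69*29448 = 811342.4616 C
m = Q*M/(n*F) = 811342.4616*34/(3*96485) = 95.30201 g

95.30201 g


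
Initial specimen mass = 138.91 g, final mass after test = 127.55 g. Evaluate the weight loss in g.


Weight loss = initial − final
WL = 138.91 − 127.55 = 11.36 g

11.36 g


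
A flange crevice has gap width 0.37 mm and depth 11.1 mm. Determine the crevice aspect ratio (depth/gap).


Aspect ratio = depth / gap
Ratio = 11.1 / 0.37 = 30.0

30.0


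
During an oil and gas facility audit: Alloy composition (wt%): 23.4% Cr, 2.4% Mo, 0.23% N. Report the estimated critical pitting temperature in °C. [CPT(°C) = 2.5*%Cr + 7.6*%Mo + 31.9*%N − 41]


Apply the ASTM G48 empirical CPT estimate: CPT(°C) = 2.5*%Cr + 7.6*%Mo + 31.9*%N − 41
2.5*23.4 = 58.5; 7.6*2.4 = 18.24; 31.9*0.23 = 7.337
CPT = 58.5 + 18.24 + 7.337 − 41 = 43.077 °C
Rounded to 0.1 °C: CPT ≈ 43.1 °C

43.1 °C


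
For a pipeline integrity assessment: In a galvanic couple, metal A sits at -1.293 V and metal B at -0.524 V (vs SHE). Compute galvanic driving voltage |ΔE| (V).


Driving voltage is the absolute potential difference.
|ΔE| = |-1.293 − (-0.524)| = 0.769 V

0.769 V


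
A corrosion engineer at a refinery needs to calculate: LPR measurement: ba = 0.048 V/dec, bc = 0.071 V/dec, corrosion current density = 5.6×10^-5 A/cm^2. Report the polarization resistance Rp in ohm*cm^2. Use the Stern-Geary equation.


Apply the Stern-Geary equation: Rp = ba*bc / (2.303*icorr*(ba+bc))
ba*bc = 0.048*0.071 = 0.003408
ba+bc = 0.119; 2.303*icorr*(ba+bc) = 2.303*5.6×10^-5*0.119 = 1.5347192×10^-5
Rp = 0.003408 / 1.5347192×10^-5 = 222.06 ohm*cm^2

222.06 ohm*cm^2


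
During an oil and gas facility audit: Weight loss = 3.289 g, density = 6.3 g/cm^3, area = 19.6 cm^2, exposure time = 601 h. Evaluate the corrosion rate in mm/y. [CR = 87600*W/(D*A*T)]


Apply the mm/y weight-loss relation: CR = 87600 * W / (D * A * T)
Numerator: 87600 * 3.289 = 288116.4
Denominator: 6.3 * 19.6 * 601 = 74211.48
CR = 288116.4 / 74211.48 = 3.88237 mm/y

3.88237 mm/y


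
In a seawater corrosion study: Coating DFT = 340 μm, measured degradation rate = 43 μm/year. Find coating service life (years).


Service life = thickness / degradation rate
Life = 340 / 43 = 7.9 years

7.9 years


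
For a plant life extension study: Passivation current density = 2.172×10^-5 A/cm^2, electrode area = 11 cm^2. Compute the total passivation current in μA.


I = i_pass * A, then convert A → μA (×10^6)
I = 2.172×10^-5 * 11 * 10^6 = 238.92 μA

238.92 μA


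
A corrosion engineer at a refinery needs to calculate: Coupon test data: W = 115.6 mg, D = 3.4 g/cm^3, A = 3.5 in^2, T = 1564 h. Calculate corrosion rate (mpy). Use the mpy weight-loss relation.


Apply the mpy weight-loss relation: CR = 534 * W / (D * A * T)
Numerator: 534 * 115.6 = 61730.4
Denominator: 3.4 * 3.5 * 1564 = 18611.6
CR = 61730.4 / 18611.6 = 3.3168 mpy

3.3168 mpy


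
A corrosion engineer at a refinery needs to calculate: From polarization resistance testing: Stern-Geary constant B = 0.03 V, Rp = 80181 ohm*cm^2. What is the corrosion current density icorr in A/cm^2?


Apply the Stern-Geary relation: icorr = B / Rp
icorr = 0.03 / 80181 = 3.742×10^-7 A/cm^2

3.742×10^-7 A/cm^2


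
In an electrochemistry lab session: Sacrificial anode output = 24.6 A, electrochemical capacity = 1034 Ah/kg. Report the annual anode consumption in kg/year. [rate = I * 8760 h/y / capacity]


Annual consumption = current * hours per year / capacity
Rate = 24.6 * 8760 / 1034 = 208.4 kg/year

208.4 kg/year


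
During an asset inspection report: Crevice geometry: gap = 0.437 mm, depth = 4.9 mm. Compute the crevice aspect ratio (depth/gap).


Aspect ratio = depth / gap
Ratio = 4.9 / 0.437 = 11.2

11.2


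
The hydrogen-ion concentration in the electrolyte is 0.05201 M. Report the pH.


pH = −log10[H+]
pH = −log10(0.05201) = 1.28

1.28


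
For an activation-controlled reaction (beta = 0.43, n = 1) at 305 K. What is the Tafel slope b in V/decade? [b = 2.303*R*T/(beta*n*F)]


Apply the Tafel slope relation: b = 2.303*R*T/(beta*n*F)
Numerator: 2.303 * 8.314 * 305 = 5839.88
Denominator: 0.43 * 1 * 96485 = 41488.55
b = 5839.88 / 41488.55 = 0.141 V/decade

0.141 V/decade


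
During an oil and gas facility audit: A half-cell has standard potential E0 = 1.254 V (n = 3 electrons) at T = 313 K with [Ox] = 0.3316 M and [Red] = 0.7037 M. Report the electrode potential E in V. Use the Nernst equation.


Apply the Nernst equation: E = E0 + (RT/nF)*ln([Ox]/[Red])
Step 1: RT/nF = 8.314*313/(3*96485) = 0.00899028 V
Step 2: [Ox]/[Red] = 0.3316/0.7037 = 0.471224
Step 3: ln(0.471224) = -0.752422
Step 4: correction = 0.00899028 * -0.752422 = -0.007 V
E = 1.254 + -0.007 = 1.247 V

1.247 V


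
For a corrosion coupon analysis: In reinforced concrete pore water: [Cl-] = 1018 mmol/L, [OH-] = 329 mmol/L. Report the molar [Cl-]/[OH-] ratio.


Threshold parameter = [Cl-] / [OH-] (molar basis; both in mmol/L, so units cancel)
Ratio = 1018 / 329 = 3.09

3.09


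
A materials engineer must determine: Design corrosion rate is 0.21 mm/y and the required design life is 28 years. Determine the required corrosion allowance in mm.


Corrosion allowance = CR × design life
CA = 0.21 * 28 = 5.88 mm

5.88 mm


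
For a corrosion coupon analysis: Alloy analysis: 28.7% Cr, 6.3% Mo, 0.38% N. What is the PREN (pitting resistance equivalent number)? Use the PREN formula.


Apply the PREN formula: PREN = Cr + 3.3*Mo + 16*N
PREN = 28.7 + 3.3*6.3 + 16*0.38
PREN = 28.7 + 20.79 + 6.08 = 55.57

55.57


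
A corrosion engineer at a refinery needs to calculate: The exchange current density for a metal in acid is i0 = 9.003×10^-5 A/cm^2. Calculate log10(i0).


i0 = 9.003×10^-5 A/cm^2
log10(i0) = -4.046

-4.046


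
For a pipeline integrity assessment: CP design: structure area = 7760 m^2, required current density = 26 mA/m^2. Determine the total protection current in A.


I = area * current density, then convert mA → A (÷1000)
I = 7760 * 26 / 1000 = 201.76 A

201.76 A


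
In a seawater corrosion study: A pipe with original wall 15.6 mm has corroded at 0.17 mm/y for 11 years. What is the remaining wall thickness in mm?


Remaining wall = original − CR × time
t = 15.6 − 0.17*11 = 15.6 − 1.87 = 13.73 mm

13.73 mm


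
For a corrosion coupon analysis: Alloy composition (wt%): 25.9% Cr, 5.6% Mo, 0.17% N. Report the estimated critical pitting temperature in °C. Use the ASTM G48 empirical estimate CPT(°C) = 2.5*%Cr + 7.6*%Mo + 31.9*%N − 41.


Apply the ASTM G48 empirical CPT estimate: CPT(°C) = 2.5*%Cr + 7.6*%Mo + 31.9*%N − 41
2.5*25.9 = 64.75; 7.6*5.6 = 42.56; 31.9*0.17 = 5.423
CPT = 64.75 + 42.56 + 5.423 − 41 = 71.733 °C
Rounded to 0.1 °C: CPT ≈ 71.7 °C

71.7 °C


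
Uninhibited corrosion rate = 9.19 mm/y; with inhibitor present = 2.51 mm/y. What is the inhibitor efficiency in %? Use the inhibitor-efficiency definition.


Apply the inhibitor-efficiency definition: IE = (CR_blank − CR_inh)/CR_blank × 100
IE = (9.19 − 2.51) / 9.19 × 100
IE = 6.68 / 9.19 × 100 = 72.7 %

72.7 %


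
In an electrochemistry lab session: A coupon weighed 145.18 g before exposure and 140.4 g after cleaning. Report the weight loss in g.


Weight loss = initial − final
WL = 145.18 − 140.4 = 4.78 g

4.78 g


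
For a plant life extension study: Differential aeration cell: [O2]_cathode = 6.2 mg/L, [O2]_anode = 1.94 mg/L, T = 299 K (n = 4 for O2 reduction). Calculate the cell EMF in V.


Apply the Nernst concentration-cell relation: E = (RT/nF)*ln(C_cathode/C_anode)
RT/nF = 8.314*299/(4*96485) = 0.00644112 V
ln(6.2/1.94) = 1.16186
E = 0.00644112 * 1.16186 = 0.00748 V

0.00748 V


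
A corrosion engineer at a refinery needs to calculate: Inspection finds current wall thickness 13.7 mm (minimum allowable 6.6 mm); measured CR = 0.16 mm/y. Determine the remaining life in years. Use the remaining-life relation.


Apply the remaining-life relation: RL = (t_current − t_min) / CR
RL = (13.7 − 6.6) / 0.16 = 7.1 / 0.16 = 44.4 years

44.4 years


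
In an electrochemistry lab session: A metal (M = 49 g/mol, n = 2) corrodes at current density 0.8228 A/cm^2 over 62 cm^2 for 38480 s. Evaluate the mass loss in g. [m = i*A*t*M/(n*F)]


Apply Faraday's law: m = i*A*t*M / (n*F)
Total charge passed Q = i*A*t = 0.8228*62*38480 = 1963003.328 C
m = Q*M/(n*F) = 1963003.328*49/(2*96485) = 498.45656 g

498.45656 g


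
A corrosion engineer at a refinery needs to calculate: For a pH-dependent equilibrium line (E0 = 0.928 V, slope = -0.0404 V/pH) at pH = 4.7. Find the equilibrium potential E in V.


Apply the Pourbaix line equation: E = E0 + slope*pH
E = 0.928 + (-0.0404)*4.7 = 0.928 + (-0.18988) = 0.73812 V
Rounded to 4 decimal places: E = 0.7381 V

0.7381 V


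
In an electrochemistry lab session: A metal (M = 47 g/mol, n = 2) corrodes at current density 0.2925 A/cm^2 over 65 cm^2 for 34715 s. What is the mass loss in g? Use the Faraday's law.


Apply Faraday's law: m = i*A*t*M / (n*F)
Total charge passed Q = i*A*t = 0.2925*65*34715 = 660018.9375 C
m = Q*M/(n*F) = 660018.9375*47/(2*96485) = 160.755 g

160.755 g


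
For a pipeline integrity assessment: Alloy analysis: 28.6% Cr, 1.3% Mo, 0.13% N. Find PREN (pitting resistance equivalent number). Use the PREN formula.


Apply the PREN formula: PREN = Cr + 3.3*Mo + 16*N
PREN = 28.6 + 3.3*1.3 + 16*0.13
PREN = 28.6 + 4.29 + 2.08 = 34.97

34.97


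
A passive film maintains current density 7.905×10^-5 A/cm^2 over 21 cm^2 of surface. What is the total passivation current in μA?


I = i_pass * A, then convert A → μA (×10^6)
I = 7.905×10^-5 * 21 * 10^6 = 1660.05 μA

1660.05 μA


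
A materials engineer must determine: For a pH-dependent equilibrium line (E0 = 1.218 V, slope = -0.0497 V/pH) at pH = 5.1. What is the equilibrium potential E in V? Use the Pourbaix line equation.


Apply the Pourbaix line equation: E = E0 + slope*pH
E = 1.218 + (-0.0497)*5.1 = 1.218 + (-0.25347) = 0.96453 V
Rounded to 4 decimal places: E = 0.9645 V

0.9645 V


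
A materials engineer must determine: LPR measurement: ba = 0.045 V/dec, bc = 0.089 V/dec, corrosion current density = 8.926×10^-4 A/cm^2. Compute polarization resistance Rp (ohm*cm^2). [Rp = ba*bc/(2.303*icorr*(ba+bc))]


Apply the Stern-Geary equation: Rp = ba*bc / (2.303*icorr*(ba+bc))
ba*bc = 0.045*0.089 = 0.004005
ba+bc = 0.134; 2.303*icorr*(ba+bc) = 2.303*8.926×10^-4*0.134 = 2.7545815×10^-4
Rp = 0.004005 / 2.7545815×10^-4 = 14.54 ohm*cm^2

14.54 ohm*cm^2


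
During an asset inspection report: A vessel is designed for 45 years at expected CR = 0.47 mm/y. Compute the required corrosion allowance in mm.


Corrosion allowance = CR × design life
CA = 0.47 * 45 = 21.15 mm

21.15 mm


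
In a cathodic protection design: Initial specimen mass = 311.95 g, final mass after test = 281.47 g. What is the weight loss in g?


Weight loss = initial − final
WL = 311.95 − 281.47 = 30.48 g

30.48 g


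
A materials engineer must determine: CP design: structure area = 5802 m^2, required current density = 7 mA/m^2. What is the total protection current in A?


I = area * current density, then convert mA → A (÷1000)
I = 5802 * 7 / 1000 = 40.61 A

40.61 A


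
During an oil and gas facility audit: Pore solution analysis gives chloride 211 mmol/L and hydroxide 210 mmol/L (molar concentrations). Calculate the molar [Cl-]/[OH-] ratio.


Threshold parameter = [Cl-] / [OH-] (molar basis; both in mmol/L, so units cancel)
Ratio = 211 / 210 = 1.0

1.0


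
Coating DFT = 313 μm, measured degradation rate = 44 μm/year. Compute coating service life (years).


Service life = thickness / degradation rate
Life = 313 / 44 = 7.1 years

7.1 years


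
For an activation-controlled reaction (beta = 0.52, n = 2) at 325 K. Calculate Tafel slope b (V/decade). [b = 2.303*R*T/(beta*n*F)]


Apply the Tafel slope relation: b = 2.303*R*T/(beta*n*F)
Numerator: 2.303 * 8.314 * 325 = 6222.82
Denominator: 0.52 * 2 * 96485 = 100344.4
b = 6222.82 / 100344.4 = 0.062 V/decade

0.062 V/decade


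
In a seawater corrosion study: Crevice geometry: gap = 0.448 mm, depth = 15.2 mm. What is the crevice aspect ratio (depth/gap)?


Aspect ratio = depth / gap
Ratio = 15.2 / 0.448 = 33.9

33.9


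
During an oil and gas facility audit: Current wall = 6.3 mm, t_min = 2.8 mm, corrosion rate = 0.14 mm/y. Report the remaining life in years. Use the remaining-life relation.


Apply the remaining-life relation: RL = (t_current − t_min) / CR
RL = (6.3 − 2.8) / 0.14 = 3.5 / 0.14 = 25.0 years

25.0 years


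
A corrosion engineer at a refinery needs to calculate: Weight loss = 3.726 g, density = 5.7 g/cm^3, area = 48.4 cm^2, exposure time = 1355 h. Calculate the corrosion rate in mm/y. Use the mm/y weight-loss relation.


Apply the mm/y weight-loss relation: CR = 87600 * W / (D * A * T)
Numerator: 87600 * 3.726 = 326397.6
Denominator: 5.7 * 48.4 * 1355 = 373817.4
CR = 326397.6 / 373817.4 = 0.8731 mm/y

0.8731 mm/y


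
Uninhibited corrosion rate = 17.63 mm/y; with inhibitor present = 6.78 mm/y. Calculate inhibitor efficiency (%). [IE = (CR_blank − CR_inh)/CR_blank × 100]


Apply the inhibitor-efficiency definition: IE = (CR_blank − CR_inh)/CR_blank × 100
IE = (17.63 − 6.78) / 17.63 × 100
IE = 10.85 / 17.63 × 100 = 61.5 %

61.5 %


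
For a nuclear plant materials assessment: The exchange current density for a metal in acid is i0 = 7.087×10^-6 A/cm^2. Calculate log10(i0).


i0 = 7.087×10^-6 A/cm^2
log10(i0) = -5.15

-5.15


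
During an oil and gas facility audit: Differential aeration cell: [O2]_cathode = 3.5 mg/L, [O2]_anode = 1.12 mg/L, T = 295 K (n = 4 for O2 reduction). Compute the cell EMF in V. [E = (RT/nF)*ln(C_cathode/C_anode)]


Apply the Nernst concentration-cell relation: E = (RT/nF)*ln(C_cathode/C_anode)
RT/nF = 8.314*295/(4*96485) = 0.00635495 V
ln(3.5/1.12) = 1.13943
E = 0.00635495 * 1.13943 = 0.00724 V

0.00724 V


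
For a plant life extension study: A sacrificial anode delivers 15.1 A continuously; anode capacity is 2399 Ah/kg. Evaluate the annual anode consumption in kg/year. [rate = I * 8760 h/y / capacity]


Annual consumption = current * hours per year / capacity
Rate = 15.1 * 8760 / 2399 = 55.1 kg/year

55.1 kg/year


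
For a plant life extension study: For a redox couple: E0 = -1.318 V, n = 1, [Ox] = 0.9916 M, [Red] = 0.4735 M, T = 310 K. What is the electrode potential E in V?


Apply the Nernst equation: E = E0 + (RT/nF)*ln([Ox]/[Red])
Step 1: RT/nF = 8.314*310/(1*96485) = 0.02671234 V
Step 2: [Ox]/[Red] = 0.9916/0.4735 = 2.094192
Step 3: ln(2.094192) = 0.739168
Step 4: correction = 0.02671234 * 0.739168 = 0.0197 V
E = -1.318 + 0.0197 = -1.2983 V

-1.2983 V


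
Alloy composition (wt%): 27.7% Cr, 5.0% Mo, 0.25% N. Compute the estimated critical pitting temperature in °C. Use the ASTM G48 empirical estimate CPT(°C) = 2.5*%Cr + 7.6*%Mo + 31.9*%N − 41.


Apply the ASTM G48 empirical CPT estimate: CPT(°C) = 2.5*%Cr + 7.6*%Mo + 31.9*%N − 41
2.5*27.7 = 69.25; 7.6*5.0 = 38; 31.9*0.25 = 7.975
CPT = 69.25 + 38 + 7.975 − 41 = 74.225 °C
Rounded to 0.1 °C: CPT ≈ 74.2 °C

74.2 °C


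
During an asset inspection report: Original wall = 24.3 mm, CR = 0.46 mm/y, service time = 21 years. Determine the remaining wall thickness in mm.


Remaining wall = original − CR × time
t = 24.3 − 0.46*21 = 24.3 − 9.66 = 14.64 mm

14.64 mm


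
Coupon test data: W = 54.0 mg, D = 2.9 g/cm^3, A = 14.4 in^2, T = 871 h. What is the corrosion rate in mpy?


Apply the mpy weight-loss relation: CR = 534 * W / (D * A * T)
Numerator: 534 * 54.0 = 28836.0
Denominator: 2.9 * 14.4 * 871 = 36372.96
CR = 28836.0 / 36372.96 = 0.79279 mpy

0.79279 mpy


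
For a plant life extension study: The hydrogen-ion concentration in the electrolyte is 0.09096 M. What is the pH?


pH = −log10[H+]
pH = −log10(0.09096) = 1.04

1.04


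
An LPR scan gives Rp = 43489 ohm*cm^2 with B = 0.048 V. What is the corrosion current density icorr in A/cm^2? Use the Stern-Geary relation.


Apply the Stern-Geary relation: icorr = B / Rp
icorr = 0.048 / 43489 = 1.104×10^-6 A/cm^2

1.104×10^-6 A/cm^2


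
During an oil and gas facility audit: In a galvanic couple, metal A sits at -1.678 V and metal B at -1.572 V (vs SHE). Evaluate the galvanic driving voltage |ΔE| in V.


Driving voltage is the absolute potential difference.
|ΔE| = |-1.678 − (-1.572)| = 0.106 V

0.106 V


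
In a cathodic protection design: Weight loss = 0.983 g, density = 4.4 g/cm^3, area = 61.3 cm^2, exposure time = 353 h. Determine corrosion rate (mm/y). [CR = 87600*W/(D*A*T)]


Apply the mm/y weight-loss relation: CR = 87600 * W / (D * A * T)
Numerator: 87600 * 0.983 = 86110.8
Denominator: 4.4 * 61.3 * 353 = 95211.16
CR = 86110.8 / 95211.16 = 0.904419 mm/y

0.904419 mm/y


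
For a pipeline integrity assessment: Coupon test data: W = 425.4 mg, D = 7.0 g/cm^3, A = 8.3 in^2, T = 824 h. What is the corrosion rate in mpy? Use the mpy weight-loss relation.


Apply the mpy weight-loss relation: CR = 534 * W / (D * A * T)
Numerator: 534 * 425.4 = 227163.6
Denominator: 7.0 * 8.3 * 824 = 47874.4
CR = 227163.6 / 47874.4 = 4.74499 mpy

4.74499 mpy


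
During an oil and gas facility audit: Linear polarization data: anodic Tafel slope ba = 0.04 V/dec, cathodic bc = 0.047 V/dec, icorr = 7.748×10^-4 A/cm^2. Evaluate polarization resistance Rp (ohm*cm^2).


Apply the Stern-Geary equation: Rp = ba*bc / (2.303*icorr*(ba+bc))
ba*bc = 0.04*0.047 = 0.00188
ba+bc = 0.087; 2.303*icorr*(ba+bc) = 2.303*7.748×10^-4*0.087 = 1.552397×10^-4
Rp = 0.00188 / 1.552397×10^-4 = 12.11 ohm*cm^2

12.11 ohm*cm^2


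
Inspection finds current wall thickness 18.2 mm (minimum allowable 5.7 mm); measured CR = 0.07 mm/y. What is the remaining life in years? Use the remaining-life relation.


Apply the remaining-life relation: RL = (t_current − t_min) / CR
RL = (18.2 − 5.7) / 0.07 = 12.5 / 0.07 = 178.6 years

178.6 years


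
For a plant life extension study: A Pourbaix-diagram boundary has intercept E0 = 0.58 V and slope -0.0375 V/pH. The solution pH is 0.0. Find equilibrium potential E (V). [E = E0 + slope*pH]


Apply the Pourbaix line equation: E = E0 + slope*pH
E = 0.58 + (-0.0375)*0.0 = 0.58 + (0) = 0.58 V
Rounded to 3 decimal places: E = 0.580 V

0.580 V


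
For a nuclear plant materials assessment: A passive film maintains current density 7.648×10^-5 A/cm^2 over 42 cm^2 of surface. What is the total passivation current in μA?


I = i_pass * A, then convert A → μA (×10^6)
I = 7.648×10^-5 * 42 * 10^6 = 3212.16 μA

3212.16 μA


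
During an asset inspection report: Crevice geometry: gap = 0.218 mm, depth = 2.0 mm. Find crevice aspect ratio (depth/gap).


Aspect ratio = depth / gap
Ratio = 2.0 / 0.218 = 9.2

9.2


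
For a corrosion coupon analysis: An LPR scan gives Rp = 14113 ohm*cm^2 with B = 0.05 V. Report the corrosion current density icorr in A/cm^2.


Apply the Stern-Geary relation: icorr = B / Rp
icorr = 0.05 / 14113 = 3.543×10^-6 A/cm^2

3.543×10^-6 A/cm^2


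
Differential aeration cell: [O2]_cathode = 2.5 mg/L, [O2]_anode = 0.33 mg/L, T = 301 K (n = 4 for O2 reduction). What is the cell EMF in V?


Apply the Nernst concentration-cell relation: E = (RT/nF)*ln(C_cathode/C_anode)
RT/nF = 8.314*301/(4*96485) = 0.0064842 V
ln(2.5/0.33) = 2.02495
E = 0.0064842 * 2.02495 = 0.01313 V

0.01313 V


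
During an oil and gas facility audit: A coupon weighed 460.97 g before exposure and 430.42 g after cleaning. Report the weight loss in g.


Weight loss = initial − final
WL = 460.97 − 430.42 = 30.55 g

30.55 g


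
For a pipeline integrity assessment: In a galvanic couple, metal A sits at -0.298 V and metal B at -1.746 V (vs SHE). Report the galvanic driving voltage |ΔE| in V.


Driving voltage is the absolute potential difference.
|ΔE| = |-0.298 − (-1.746)| = 1.448 V

1.448 V


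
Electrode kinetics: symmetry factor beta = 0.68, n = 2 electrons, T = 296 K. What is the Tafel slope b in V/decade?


Apply the Tafel slope relation: b = 2.303*R*T/(beta*n*F)
Numerator: 2.303 * 8.314 * 296 = 5667.55
Denominator: 0.68 * 2 * 96485 = 131219.6
b = 5667.55 / 131219.6 = 0.0432 V/decade

0.0432 V/decade


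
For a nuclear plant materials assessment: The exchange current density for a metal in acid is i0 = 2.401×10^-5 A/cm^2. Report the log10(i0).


i0 = 2.401×10^-5 A/cm^2
log10(i0) = -4.62

-4.62


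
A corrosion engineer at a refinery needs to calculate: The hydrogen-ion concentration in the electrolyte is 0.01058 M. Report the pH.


pH = −log10[H+]
pH = −log10(0.01058) = 1.98

1.98


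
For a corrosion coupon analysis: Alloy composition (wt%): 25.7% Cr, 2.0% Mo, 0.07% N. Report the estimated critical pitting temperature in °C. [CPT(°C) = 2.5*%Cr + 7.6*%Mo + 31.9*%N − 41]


Apply the ASTM G48 empirical CPT estimate: CPT(°C) = 2.5*%Cr + 7.6*%Mo + 31.9*%N − 41
2.5*25.7 = 64.25; 7.6*2.0 = 15.2; 31.9*0.07 = 2.233
CPT = 64.25 + 15.2 + 2.233 − 41 = 40.683 °C
Rounded to 0.1 °C: CPT ≈ 40.7 °C

40.7 °C


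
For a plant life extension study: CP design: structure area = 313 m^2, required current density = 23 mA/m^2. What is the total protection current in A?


I = area * current density, then convert mA → A (÷1000)
I = 313 * 23 / 1000 = 7.2 A

7.2 A


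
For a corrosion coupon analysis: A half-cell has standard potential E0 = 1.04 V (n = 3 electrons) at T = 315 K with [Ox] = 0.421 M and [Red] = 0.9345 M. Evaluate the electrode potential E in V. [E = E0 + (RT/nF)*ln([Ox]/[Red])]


Apply the Nernst equation: E = E0 + (RT/nF)*ln([Ox]/[Red])
Step 1: RT/nF = 8.314*315/(3*96485) = 0.00904773 V
Step 2: [Ox]/[Red] = 0.421/0.9345 = 0.450508
Step 3: ln(0.450508) = -0.797379
Step 4: correction = 0.00904773 * -0.797379 = -0.0072 V
E = 1.04 + -0.0072 = 1.0328 V

1.0328 V


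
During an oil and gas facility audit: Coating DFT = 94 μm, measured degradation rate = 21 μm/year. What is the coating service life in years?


Service life = thickness / degradation rate
Life = 94 / 21 = 4.5 years

4.5 years


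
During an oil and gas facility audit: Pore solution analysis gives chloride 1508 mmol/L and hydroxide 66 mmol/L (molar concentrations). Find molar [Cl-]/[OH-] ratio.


Threshold parameter = [Cl-] / [OH-] (molar basis; both in mmol/L, so units cancel)
Ratio = 1508 / 66 = 22.85

22.85


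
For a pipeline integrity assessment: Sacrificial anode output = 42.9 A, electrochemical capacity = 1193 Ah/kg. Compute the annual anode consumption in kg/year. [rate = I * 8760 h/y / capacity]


Annual consumption = current * hours per year / capacity
Rate = 42.9 * 8760 / 1193 = 315.0 kg/year

315.0 kg/year


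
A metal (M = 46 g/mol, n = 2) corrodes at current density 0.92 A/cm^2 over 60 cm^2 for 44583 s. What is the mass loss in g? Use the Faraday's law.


Apply Faraday's law: m = i*A*t*M / (n*F)
Total charge passed Q = i*A*t = 0.92*60*44583 = 2460981.6 C
m = Q*M/(n*F) = 2460981.6*46/(2*96485) = 586.646 g

586.646 g


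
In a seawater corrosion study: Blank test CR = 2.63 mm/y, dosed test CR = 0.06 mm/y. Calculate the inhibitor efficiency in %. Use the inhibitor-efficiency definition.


Apply the inhibitor-efficiency definition: IE = (CR_blank − CR_inh)/CR_blank × 100
IE = (2.63 − 0.06) / 2.63 × 100
IE = 2.57 / 2.63 × 100 = 97.7 %

97.7 %


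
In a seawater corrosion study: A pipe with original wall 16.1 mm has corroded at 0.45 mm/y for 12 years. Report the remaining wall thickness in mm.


Remaining wall = original − CR × time
t = 16.1 − 0.45*12 = 16.1 − 5.4 = 10.7 mm

10.7 mm


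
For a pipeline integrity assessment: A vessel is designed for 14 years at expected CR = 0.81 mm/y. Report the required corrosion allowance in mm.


Corrosion allowance = CR × design life
CA = 0.81 * 14 = 11.34 mm

11.34 mm


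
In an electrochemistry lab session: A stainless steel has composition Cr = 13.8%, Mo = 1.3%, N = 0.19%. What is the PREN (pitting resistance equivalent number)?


Apply the PREN formula: PREN = Cr + 3.3*Mo + 16*N
PREN = 13.8 + 3.3*1.3 + 16*0.19
PREN = 13.8 + 4.29 + 3.04 = 21.13

21.13


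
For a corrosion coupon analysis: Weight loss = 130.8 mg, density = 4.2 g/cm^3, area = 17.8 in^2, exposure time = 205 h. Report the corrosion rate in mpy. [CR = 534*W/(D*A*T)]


Apply the mpy weight-loss relation: CR = 534 * W / (D * A * T)
Numerator: 534 * 130.8 = 69847.2
Denominator: 4.2 * 17.8 * 205 = 15325.8
CR = 69847.2 / 15325.8 = 4.557 mpy

4.557 mpy


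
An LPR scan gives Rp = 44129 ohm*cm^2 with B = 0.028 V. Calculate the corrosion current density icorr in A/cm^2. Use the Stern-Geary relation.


Apply the Stern-Geary relation: icorr = B / Rp
icorr = 0.028 / 44129 = 6.345×10^-7 A/cm^2

6.345×10^-7 A/cm^2


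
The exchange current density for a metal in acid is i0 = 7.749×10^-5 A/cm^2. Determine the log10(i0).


i0 = 7.749×10^-5 A/cm^2
log10(i0) = -4.111

-4.111


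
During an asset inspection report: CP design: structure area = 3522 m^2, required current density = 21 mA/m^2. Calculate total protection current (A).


I = area * current density, then convert mA → A (÷1000)
I = 3522 * 21 / 1000 = 73.96 A

73.96 A


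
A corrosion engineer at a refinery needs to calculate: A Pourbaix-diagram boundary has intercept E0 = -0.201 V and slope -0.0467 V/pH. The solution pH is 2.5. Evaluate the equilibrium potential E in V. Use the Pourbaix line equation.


Apply the Pourbaix line equation: E = E0 + slope*pH
E = -0.201 + (-0.0467)*2.5 = -0.201 + (-0.11675) = -0.31775 V
Rounded to 4 decimal places: E = -0.3178 V

-0.3178 V


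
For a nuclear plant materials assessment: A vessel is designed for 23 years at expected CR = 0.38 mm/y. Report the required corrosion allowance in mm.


Corrosion allowance = CR × design life
CA = 0.38 * 23 = 8.74 mm

8.74 mm


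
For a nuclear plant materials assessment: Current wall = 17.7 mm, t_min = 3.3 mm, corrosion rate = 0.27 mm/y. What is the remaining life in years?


Apply the remaining-life relation: RL = (t_current − t_min) / CR
RL = (17.7 − 3.3) / 0.27 = 14.4 / 0.27 = 53.3 years

53.3 years


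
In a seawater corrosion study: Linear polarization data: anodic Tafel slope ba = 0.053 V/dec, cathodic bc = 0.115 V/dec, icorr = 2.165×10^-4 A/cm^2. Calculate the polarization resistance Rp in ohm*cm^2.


Apply the Stern-Geary equation: Rp = ba*bc / (2.303*icorr*(ba+bc))
ba*bc = 0.053*0.115 = 0.006095
ba+bc = 0.168; 2.303*icorr*(ba+bc) = 2.303*2.165×10^-4*0.168 = 8.3764716×10^-5
Rp = 0.006095 / 8.3764716×10^-5 = 72.76 ohm*cm^2

72.76 ohm*cm^2


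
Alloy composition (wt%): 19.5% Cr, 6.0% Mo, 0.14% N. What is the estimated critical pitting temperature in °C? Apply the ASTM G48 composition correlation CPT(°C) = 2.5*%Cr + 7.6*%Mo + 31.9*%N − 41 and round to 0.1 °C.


Apply the ASTM G48 empirical CPT estimate: CPT(°C) = 2.5*%Cr + 7.6*%Mo + 31.9*%N − 41
2.5*19.5 = 48.75; 7.6*6.0 = 45.6; 31.9*0.14 = 4.466
CPT = 48.75 + 45.6 + 4.466 − 41 = 57.816 °C
Rounded to 0.1 °C: CPT ≈ 57.8 °C

57.8 °C
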